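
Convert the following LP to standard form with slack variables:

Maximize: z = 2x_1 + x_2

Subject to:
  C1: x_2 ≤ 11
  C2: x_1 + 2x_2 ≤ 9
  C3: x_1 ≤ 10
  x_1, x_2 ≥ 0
max z = 2x_1 + x_2

s.t.
  x_2 + s1 = 11
  x_1 + 2x_2 + s2 = 9
  x_1 + s3 = 10
  x_1, x_2, s1, s2, s3 ≥ 0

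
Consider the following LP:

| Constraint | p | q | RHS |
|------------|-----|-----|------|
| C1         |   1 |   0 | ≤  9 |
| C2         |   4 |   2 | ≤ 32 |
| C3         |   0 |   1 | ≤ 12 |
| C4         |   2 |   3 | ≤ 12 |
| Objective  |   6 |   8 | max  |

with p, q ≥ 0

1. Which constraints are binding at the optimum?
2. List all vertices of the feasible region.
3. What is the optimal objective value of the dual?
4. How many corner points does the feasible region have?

1. C4, q ≥ 0
2. (0, 0), (6, 0), (0, 4)
3. 36 (by strong duality, equal to the primal optimum)
4. 3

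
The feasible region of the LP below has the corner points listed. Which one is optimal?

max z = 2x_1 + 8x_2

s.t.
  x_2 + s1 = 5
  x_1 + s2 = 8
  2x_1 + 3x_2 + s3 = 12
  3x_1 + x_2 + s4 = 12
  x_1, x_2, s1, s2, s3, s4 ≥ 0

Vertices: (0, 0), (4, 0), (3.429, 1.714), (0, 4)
(0, 4) with z = 32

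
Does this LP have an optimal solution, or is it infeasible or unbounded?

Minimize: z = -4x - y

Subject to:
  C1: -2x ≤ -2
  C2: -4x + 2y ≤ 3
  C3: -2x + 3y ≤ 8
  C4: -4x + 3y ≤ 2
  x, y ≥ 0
Feasible point: (1, 0) satisfies every constraint, so the LP is feasible.
Direction d = (1, 0): for each constraint row a, a·d ≤ 0 —
  (-2)(1) + (0)(0) = -2 ≤ 0
  (-4)(1) + (2)(0) = -4 ≤ 0
  (-2)(1) + (3)(0) = -2 ≤ 0
  (-4)(1) + (3)(0) = -4 ≤ 0
and d ≥ 0, so (1, 0) + t·d stays feasible for every t ≥ 0. Along this ray z = -4x - y changes by -4 per unit t, so z → −∞.

The LP is unbounded; z can be made arbitrarily small.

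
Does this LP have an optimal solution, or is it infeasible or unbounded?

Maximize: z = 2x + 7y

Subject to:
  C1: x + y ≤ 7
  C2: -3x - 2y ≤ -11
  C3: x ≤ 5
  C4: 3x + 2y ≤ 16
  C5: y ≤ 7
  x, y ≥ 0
The point (0, 7) satisfies every constraint, so the LP is feasible; the constraints give x ≤ 5 and y ≤ 7, which with x, y ≥ 0 keep the feasible region inside a bounded box. A feasible, bounded LP attains a finite optimum at a vertex.

Evaluating z = 2x + 7y at each vertex:
  (3.667, 0): z = 7.333
  (5, 0): z = 10
  (5, 0.5): z = 13.5
  (2, 5): z = 39
  (0, 7): z = 49
  (0, 5.5): z = 38.5

Bounded optimum: z* = 49 at (0, 7).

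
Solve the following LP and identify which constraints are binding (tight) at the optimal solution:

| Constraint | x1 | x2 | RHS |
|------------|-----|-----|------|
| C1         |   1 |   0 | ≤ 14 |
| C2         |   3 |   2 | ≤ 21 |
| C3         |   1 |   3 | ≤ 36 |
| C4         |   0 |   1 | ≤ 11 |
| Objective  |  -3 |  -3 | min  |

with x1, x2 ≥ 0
Optimal: x1 = 0, x2 = 10.5
Slack at optimum:
  C1: slack = 14
  C2: slack = 0 (binding)
  C3: slack = 4.5
  C4: slack = 0.5
  x1 ≥ 0: x1 = 0 (binding)
  x2 ≥ 0: x2 = 10.5
Binding constraints: C2, x1 ≥ 0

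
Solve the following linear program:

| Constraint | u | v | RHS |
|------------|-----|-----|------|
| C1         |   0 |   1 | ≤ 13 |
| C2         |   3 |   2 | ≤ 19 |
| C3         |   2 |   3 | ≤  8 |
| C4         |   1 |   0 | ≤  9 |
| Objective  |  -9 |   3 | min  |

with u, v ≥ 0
Each vertex is the intersection of two constraint boundaries that also satisfies all remaining constraints:
  u = 0 and v = 0 → (0, 0)
  2u + 3v = 8 and v = 0 → (4, 0)
  2u + 3v = 8 and u = 0 → (0, 2.667)

Evaluating z = -9u + 3v at each vertex:
  (0, 0): z = 0
  (4, 0): z = -36
  (0, 2.667): z = 8

The minimum is at (4, 0) with z = -36.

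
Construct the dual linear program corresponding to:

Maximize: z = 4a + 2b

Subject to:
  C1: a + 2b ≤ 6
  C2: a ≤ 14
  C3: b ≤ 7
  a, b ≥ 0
Minimize: z = 6y1 + 14y2 + 7y3

Subject to:
  C1: -y1 - y2 ≤ -4
  C2: -2y1 - y3 ≤ -2
  y1, y2, y3 ≥ 0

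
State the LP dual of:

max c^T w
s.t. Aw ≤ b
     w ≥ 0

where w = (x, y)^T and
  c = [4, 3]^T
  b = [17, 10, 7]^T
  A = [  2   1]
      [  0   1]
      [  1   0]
Minimize: z = 17y1 + 10y2 + 7y3

Subject to:
  C1: -2y1 - y3 ≤ -4
  C2: -y1 - y2 ≤ -3
  y1, y2, y3 ≥ 0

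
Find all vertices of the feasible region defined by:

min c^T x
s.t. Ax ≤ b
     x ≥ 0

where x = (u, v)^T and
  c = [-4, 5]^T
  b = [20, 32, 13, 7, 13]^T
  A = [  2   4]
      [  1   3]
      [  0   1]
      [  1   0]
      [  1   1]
Each vertex is the intersection of two constraint boundaries that also satisfies all remaining constraints:
  u = 0 and v = 0 → (0, 0)
  u = 7 and v = 0 → (7, 0)
  2u + 4v = 20 and u = 7 → (7, 1.5)
  2u + 4v = 20 and u = 0 → (0, 5)

Vertices: (0, 0), (7, 0), (7, 1.5), (0, 5)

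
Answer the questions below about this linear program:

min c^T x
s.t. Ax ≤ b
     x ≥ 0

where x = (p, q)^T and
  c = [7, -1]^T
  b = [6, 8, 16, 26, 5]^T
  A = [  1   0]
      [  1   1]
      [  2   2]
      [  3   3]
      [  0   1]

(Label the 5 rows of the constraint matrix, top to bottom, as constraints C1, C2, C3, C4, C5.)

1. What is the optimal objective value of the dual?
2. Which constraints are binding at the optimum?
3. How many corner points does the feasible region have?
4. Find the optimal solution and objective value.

1. -5 (by strong duality, equal to the primal optimum)
2. C5, p ≥ 0
3. 5
4. p = 0, q = 5, z = -5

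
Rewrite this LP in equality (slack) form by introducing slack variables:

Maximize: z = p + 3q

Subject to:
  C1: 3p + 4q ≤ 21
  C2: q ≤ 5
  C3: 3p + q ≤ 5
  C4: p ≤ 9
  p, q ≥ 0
max z = p + 3q

s.t.
  3p + 4q + s1 = 21
  q + s2 = 5
  3p + q + s3 = 5
  p + s4 = 9
  p, q, s1, s2, s3, s4 ≥ 0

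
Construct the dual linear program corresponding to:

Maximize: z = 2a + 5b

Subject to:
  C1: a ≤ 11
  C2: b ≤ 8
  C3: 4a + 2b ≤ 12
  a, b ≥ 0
Minimize: z = 11y1 + 8y2 + 12y3

Subject to:
  C1: -y1 - 4y3 ≤ -2
  C2: -y2 - 2y3 ≤ -5
  y1, y2, y3 ≥ 0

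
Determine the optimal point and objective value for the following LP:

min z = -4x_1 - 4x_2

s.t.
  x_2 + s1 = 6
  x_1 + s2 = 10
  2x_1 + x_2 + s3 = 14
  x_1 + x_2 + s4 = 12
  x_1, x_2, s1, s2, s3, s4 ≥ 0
Each vertex is the intersection of two constraint boundaries that also satisfies all remaining constraints:
  x_1 = 0 and x_2 = 0 → (0, 0)
  2x_1 + x_2 = 14 and x_2 = 0 → (7, 0)
  x_2 = 6 and 2x_1 + x_2 = 14 → (4, 6)
  x_2 = 6 and x_1 = 0 → (0, 6)

Evaluating z = -4x_1 - 4x_2 at each vertex:
  (0, 0): z = 0
  (7, 0): z = -28
  (4, 6): z = -40
  (0, 6): z = -24

The minimum is at (4, 6) with z = -40.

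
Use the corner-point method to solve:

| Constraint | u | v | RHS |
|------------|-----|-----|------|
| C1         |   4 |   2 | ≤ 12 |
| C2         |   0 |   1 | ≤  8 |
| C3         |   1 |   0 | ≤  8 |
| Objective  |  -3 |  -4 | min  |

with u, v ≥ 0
Each vertex is the intersection of two constraint boundaries that also satisfies all remaining constraints:
  u = 0 and v = 0 → (0, 0)
  4u + 2v = 12 and v = 0 → (3, 0)
  4u + 2v = 12 and u = 0 → (0, 6)

Evaluating z = -3u - 4v at each vertex:
  (0, 0): z = 0
  (3, 0): z = -9
  (0, 6): z = -24

The minimum is at (0, 6) with z = -24.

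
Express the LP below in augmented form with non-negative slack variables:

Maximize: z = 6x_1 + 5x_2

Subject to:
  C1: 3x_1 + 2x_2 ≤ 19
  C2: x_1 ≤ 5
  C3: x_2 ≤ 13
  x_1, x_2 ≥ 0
max z = 6x_1 + 5x_2

s.t.
  3x_1 + 2x_2 + s1 = 19
  x_1 + s2 = 5
  x_2 + s3 = 13
  x_1, x_2, s1, s2, s3 ≥ 0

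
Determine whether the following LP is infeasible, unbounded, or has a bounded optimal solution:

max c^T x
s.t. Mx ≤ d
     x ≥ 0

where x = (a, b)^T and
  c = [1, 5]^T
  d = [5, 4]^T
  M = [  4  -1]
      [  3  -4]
Feasible point: (0, 0) satisfies every constraint, so the LP is feasible.
Direction d = (0, 1): for each constraint row a, a·d ≤ 0 —
  (4)(0) + (-1)(1) = -1 ≤ 0
  (3)(0) + (-4)(1) = -4 ≤ 0
and d ≥ 0, so (0, 0) + t·d stays feasible for every t ≥ 0. Along this ray z = a + 5b changes by 5 per unit t, so z → +∞.

The LP is unbounded; z can be made arbitrarily large.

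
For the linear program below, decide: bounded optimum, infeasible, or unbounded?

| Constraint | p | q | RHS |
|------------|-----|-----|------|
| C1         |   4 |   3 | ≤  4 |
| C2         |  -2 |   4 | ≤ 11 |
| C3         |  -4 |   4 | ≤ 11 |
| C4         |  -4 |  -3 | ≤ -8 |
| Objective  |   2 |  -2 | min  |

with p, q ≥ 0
C1 requires 4p + 3q ≤ 4, while C4 (-4p - 3q ≤ -8) is equivalent to 4p + 3q ≥ 8. Together they would need 8 ≤ 4p + 3q ≤ 4, which is impossible since 8 > 4. No point satisfies all constraints.

Infeasible — the constraint set is empty.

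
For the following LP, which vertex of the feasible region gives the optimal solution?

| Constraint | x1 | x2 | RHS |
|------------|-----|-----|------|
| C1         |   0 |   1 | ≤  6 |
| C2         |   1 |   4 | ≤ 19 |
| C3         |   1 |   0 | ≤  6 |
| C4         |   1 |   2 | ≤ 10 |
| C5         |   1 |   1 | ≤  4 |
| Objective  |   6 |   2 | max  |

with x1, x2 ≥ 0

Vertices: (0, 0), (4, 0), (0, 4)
(4, 0) with z = 24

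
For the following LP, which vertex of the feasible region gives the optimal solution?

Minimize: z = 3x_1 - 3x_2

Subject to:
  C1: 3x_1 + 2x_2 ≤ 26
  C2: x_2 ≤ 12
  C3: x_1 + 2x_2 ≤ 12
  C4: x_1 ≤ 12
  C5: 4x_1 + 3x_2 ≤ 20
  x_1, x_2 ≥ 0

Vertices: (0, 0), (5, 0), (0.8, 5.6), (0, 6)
(0, 6) with z = -18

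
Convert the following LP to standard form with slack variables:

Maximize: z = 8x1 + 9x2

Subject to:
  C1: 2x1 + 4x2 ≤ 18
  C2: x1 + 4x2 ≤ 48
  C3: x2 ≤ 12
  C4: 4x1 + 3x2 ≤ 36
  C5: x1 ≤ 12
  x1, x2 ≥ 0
max z = 8x1 + 9x2

s.t.
  2x1 + 4x2 + s1 = 18
  x1 + 4x2 + s2 = 48
  x2 + s3 = 12
  4x1 + 3x2 + s4 = 36
  x1 + s5 = 12
  x1, x2, s1, s2, s3, s4, s5 ≥ 0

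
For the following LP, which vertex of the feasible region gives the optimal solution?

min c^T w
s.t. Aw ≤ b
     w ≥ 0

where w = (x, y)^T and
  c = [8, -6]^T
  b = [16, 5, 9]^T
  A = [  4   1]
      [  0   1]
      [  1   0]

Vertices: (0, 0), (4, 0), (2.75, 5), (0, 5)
Evaluating z = 8x - 6y at each vertex:
  (0, 0): z = 0
  (4, 0): z = 32
  (2.75, 5): z = -8
  (0, 5): z = -30

The smallest value is z = -30, attained at (0, 5).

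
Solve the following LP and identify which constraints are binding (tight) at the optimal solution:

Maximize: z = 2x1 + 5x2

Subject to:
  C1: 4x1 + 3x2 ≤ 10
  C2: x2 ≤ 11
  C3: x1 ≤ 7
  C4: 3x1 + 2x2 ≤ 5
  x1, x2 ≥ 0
Optimal: x1 = 0, x2 = 2.5
Slack at optimum:
  C1: slack = 2.5
  C2: slack = 8.5
  C3: slack = 7
  C4: slack = 0 (binding)
  x1 ≥ 0: x1 = 0 (binding)
  x2 ≥ 0: x2 = 2.5
Binding constraints: C4, x1 ≥ 0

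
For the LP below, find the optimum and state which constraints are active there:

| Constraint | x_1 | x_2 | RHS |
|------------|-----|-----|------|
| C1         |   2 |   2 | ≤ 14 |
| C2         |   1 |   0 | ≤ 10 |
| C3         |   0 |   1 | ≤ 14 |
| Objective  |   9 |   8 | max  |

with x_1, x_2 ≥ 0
Optimal: x_1 = 7, x_2 = 0
Binding: C1, x_2 ≥ 0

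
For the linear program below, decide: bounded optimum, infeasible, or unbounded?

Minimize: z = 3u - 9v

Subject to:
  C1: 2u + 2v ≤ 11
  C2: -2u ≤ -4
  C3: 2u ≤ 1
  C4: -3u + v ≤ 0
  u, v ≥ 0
C3 requires 2u ≤ 1, while C2 (-2u ≤ -4) is equivalent to 2u ≥ 4. Together they would need 4 ≤ 2u ≤ 1, which is impossible since 4 > 1. No point satisfies all constraints.

Infeasible: no point satisfies all constraints simultaneously.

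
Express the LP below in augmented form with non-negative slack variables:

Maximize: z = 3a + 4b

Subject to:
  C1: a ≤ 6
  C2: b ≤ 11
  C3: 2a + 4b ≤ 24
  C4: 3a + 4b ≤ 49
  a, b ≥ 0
max z = 3a + 4b

s.t.
  a + s1 = 6
  b + s2 = 11
  2a + 4b + s3 = 24
  3a + 4b + s4 = 49
  a, b, s1, s2, s3, s4 ≥ 0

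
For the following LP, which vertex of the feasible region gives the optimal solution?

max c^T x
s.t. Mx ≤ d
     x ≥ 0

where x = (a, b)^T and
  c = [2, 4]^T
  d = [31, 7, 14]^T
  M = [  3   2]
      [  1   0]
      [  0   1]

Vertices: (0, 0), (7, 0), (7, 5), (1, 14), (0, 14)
(1, 14) with z = 58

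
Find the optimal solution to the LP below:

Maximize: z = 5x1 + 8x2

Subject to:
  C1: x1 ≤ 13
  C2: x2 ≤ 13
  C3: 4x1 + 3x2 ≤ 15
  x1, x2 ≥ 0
Each vertex is the intersection of two constraint boundaries that also satisfies all remaining constraints:
  x1 = 0 and x2 = 0 → (0, 0)
  4x1 + 3x2 = 15 and x2 = 0 → (3.75, 0)
  4x1 + 3x2 = 15 and x1 = 0 → (0, 5)

Evaluating z = 5x1 + 8x2 at each vertex:
  (0, 0): z = 0
  (3.75, 0): z = 18.75
  (0, 5): z = 40

The maximum is at (0, 5) with z = 40.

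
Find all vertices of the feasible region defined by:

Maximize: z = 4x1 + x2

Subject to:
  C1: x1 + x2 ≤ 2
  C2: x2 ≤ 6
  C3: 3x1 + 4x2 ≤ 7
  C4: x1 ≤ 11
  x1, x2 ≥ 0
Each vertex is the intersection of two constraint boundaries that also satisfies all remaining constraints:
  x1 = 0 and x2 = 0 → (0, 0)
  x1 + x2 = 2 and x2 = 0 → (2, 0)
  x1 + x2 = 2 and 3x1 + 4x2 = 7 → (1, 1)
  3x1 + 4x2 = 7 and x1 = 0 → (0, 1.75)

Vertices: (0, 0), (2, 0), (1, 1), (0, 1.75)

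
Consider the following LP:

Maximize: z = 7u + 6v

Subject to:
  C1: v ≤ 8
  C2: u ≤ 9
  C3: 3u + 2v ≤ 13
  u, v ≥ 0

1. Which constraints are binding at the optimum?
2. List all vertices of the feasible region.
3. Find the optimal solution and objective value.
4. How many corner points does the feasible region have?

1. C3, u ≥ 0
2. (0, 0), (4.333, 0), (0, 6.5)
3. u = 0, v = 6.5, z = 39
4. 3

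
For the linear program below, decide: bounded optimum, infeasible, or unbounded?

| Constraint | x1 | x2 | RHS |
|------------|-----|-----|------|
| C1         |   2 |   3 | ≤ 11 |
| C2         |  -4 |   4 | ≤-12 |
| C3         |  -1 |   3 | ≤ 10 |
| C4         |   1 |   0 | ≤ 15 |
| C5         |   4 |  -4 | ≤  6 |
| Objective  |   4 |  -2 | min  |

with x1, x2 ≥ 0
C5 requires 4x1 - 4x2 ≤ 6, while C2 (-4x1 + 4x2 ≤ -12) is equivalent to 4x1 - 4x2 ≥ 12. Together they would need 12 ≤ 4x1 - 4x2 ≤ 6, which is impossible since 12 > 6. No point satisfies all constraints.

The feasible region is empty; the LP is infeasible.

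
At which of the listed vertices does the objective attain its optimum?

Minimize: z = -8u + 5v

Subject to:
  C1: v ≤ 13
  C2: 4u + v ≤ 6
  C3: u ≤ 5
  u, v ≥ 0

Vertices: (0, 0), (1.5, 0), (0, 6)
(1.5, 0) with z = -12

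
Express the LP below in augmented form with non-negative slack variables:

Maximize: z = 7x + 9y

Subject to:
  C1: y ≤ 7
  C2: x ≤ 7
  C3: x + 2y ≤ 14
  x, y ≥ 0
max z = 7x + 9y

s.t.
  y + s1 = 7
  x + s2 = 7
  x + 2y + s3 = 14
  x, y, s1, s2, s3 ≥ 0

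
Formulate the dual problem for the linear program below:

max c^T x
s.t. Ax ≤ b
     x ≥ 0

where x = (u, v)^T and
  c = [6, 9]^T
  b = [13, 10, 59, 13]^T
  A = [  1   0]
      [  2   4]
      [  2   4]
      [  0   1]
Minimize: z = 13y1 + 10y2 + 59y3 + 13y4

Subject to:
  C1: -y1 - 2y2 - 2y3 ≤ -6
  C2: -4y2 - 4y3 - y4 ≤ -9
  y1, y2, y3, y4 ≥ 0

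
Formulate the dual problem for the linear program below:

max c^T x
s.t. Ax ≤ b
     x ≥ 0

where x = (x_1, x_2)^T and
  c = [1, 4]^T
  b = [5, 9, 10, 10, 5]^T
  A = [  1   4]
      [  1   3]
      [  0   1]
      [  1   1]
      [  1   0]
Minimize: z = 5y1 + 9y2 + 10y3 + 10y4 + 5y5

Subject to:
  C1: -y1 - y2 - y4 - y5 ≤ -1
  C2: -4y1 - 3y2 - y3 - y4 ≤ -4
  y1, y2, y3, y4, y5 ≥ 0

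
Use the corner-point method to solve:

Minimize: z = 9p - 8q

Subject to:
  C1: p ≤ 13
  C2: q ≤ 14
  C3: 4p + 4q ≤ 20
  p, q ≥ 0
p = 0, q = 5, z = -40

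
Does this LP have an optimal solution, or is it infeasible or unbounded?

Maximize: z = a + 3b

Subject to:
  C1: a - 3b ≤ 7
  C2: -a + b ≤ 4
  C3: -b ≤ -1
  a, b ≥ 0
Feasible point: (0, 1) satisfies every constraint, so the LP is feasible.
Direction d = (1, 1): for each constraint row a, a·d ≤ 0 —
  (1)(1) + (-3)(1) = -2 ≤ 0
  (-1)(1) + (1)(1) = 0 ≤ 0
  (0)(1) + (-1)(1) = -1 ≤ 0
and d ≥ 0, so (0, 1) + t·d stays feasible for every t ≥ 0. Along this ray z = a + 3b changes by 4 per unit t, so z → +∞.

Unbounded: there is a feasible ray along which z → +∞.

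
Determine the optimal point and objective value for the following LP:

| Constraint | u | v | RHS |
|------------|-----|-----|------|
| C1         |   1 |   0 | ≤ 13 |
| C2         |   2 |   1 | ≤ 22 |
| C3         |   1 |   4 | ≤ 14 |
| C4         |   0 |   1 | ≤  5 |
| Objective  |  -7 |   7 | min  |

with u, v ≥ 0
u = 11, v = 0, z = -77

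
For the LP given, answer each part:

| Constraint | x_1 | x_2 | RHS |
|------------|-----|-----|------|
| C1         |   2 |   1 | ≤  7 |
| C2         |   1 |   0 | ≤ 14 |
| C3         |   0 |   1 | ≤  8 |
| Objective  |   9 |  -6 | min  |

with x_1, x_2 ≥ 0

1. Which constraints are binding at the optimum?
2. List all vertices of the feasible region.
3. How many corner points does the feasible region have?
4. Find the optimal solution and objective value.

1. C1, x_1 ≥ 0
2. (0, 0), (3.5, 0), (0, 7)
3. 3
4. x_1 = 0, x_2 = 7, z = -42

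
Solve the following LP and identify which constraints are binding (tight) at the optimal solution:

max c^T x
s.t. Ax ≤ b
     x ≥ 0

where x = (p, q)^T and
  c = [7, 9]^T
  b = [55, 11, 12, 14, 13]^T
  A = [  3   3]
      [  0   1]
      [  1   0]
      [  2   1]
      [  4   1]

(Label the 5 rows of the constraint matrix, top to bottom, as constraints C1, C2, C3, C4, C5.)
Optimal: p = 0.5, q = 11
Slack at optimum:
  C1: slack = 20.5
  C2: slack = 0 (binding)
  C3: slack = 11.5
  C4: slack = 2
  C5: slack = 0 (binding)
  p ≥ 0: p = 0.5
  q ≥ 0: q = 11
Binding constraints: C2, C5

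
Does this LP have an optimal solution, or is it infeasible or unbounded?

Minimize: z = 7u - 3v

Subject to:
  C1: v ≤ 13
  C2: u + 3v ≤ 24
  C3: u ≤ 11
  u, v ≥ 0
The point (0, 8) satisfies every constraint, so the LP is feasible; the constraints give u ≤ 11 and v ≤ 13, which with u, v ≥ 0 keep the feasible region inside a bounded box. A feasible, bounded LP attains a finite optimum at a vertex.

Evaluating z = 7u - 3v at each vertex:
  (0, 0): z = 0
  (11, 0): z = 77
  (11, 4.333): z = 64
  (0, 8): z = -24

Bounded optimum: z* = -24 at (0, 8).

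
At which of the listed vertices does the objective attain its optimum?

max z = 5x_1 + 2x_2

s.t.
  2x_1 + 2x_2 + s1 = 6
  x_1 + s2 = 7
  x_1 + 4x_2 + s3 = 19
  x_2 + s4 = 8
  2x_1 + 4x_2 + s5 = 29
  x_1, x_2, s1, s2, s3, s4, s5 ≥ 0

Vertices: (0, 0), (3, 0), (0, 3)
Evaluating z = 5x_1 + 2x_2 at each vertex:
  (0, 0): z = 0
  (3, 0): z = 15
  (0, 3): z = 6

The largest value is z = 15, attained at (3, 0).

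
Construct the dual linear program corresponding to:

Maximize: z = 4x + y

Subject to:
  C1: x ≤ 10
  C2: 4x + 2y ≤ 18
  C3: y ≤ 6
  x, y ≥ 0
Minimize: z = 10y1 + 18y2 + 6y3

Subject to:
  C1: -y1 - 4y2 ≤ -4
  C2: -2y2 - y3 ≤ -1
  y1, y2, y3 ≥ 0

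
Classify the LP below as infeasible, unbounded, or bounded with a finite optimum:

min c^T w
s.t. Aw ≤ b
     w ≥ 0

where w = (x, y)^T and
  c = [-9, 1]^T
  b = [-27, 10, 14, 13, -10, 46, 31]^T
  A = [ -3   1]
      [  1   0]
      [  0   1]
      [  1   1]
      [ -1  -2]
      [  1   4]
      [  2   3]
The point (10, 0) satisfies every constraint, so the LP is feasible; the constraints give x ≤ 10 and y ≤ 14, which with x, y ≥ 0 keep the feasible region inside a bounded box. A feasible, bounded LP attains a finite optimum at a vertex.

Evaluating z = -9x + y at each vertex:
  (9.143, 0.4286): z = -81.86
  (10, 0): z = -90
  (10, 3): z = -87

Bounded optimum: z* = -90 at (10, 0).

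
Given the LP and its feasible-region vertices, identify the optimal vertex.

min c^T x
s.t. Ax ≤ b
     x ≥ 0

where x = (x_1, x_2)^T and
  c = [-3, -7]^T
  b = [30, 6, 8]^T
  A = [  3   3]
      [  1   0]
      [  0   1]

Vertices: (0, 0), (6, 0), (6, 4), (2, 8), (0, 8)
Evaluating z = -3x_1 - 7x_2 at each vertex:
  (0, 0): z = 0
  (6, 0): z = -18
  (6, 4): z = -46
  (2, 8): z = -62
  (0, 8): z = -56

The smallest value is z = -62, attained at (2, 8).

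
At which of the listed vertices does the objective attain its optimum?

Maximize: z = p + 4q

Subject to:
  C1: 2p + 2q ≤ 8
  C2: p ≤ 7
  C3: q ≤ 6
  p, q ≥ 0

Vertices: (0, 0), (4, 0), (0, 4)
(0, 4) with z = 16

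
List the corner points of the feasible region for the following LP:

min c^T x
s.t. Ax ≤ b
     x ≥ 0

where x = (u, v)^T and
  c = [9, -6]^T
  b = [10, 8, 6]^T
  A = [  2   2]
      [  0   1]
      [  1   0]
Each vertex is the intersection of two constraint boundaries that also satisfies all remaining constraints:
  u = 0 and v = 0 → (0, 0)
  2u + 2v = 10 and v = 0 → (5, 0)
  2u + 2v = 10 and u = 0 → (0, 5)

Vertices: (0, 0), (5, 0), (0, 5)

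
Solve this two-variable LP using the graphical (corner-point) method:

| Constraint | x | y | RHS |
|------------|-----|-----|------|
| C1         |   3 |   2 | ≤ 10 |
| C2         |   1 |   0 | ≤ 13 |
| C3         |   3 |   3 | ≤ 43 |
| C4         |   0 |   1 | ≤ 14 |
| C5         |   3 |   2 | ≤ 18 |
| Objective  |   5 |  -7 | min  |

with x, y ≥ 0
Each vertex is the intersection of two constraint boundaries that also satisfies all remaining constraints:
  x = 0 and y = 0 → (0, 0)
  3x + 2y = 10 and y = 0 → (3.333, 0)
  3x + 2y = 10 and x = 0 → (0, 5)

Evaluating z = 5x - 7y at each vertex:
  (0, 0): z = 0
  (3.333, 0): z = 16.67
  (0, 5): z = -35

The minimum is at (0, 5) with z = -35.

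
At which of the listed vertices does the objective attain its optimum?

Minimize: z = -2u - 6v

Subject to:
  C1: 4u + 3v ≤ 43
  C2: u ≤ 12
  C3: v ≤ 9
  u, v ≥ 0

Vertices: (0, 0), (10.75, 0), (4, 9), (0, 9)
(4, 9) with z = -62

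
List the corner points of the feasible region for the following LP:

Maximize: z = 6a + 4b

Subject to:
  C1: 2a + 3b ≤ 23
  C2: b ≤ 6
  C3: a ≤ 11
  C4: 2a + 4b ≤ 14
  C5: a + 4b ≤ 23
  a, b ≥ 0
Each vertex is the intersection of two constraint boundaries that also satisfies all remaining constraints:
  a = 0 and b = 0 → (0, 0)
  2a + 4b = 14 and b = 0 → (7, 0)
  2a + 4b = 14 and a = 0 → (0, 3.5)

Vertices: (0, 0), (7, 0), (0, 3.5)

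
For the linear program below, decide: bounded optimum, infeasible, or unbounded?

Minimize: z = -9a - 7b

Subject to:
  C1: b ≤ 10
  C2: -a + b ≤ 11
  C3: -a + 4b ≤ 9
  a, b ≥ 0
Feasible point: (0, 0) satisfies every constraint, so the LP is feasible.
Direction d = (1, 0): for each constraint row a, a·d ≤ 0 —
  (0)(1) + (1)(0) = 0 ≤ 0
  (-1)(1) + (1)(0) = -1 ≤ 0
  (-1)(1) + (4)(0) = -1 ≤ 0
and d ≥ 0, so (0, 0) + t·d stays feasible for every t ≥ 0. Along this ray z = -9a - 7b changes by -9 per unit t, so z → −∞.

Unbounded — the objective can decrease without bound over the feasible region.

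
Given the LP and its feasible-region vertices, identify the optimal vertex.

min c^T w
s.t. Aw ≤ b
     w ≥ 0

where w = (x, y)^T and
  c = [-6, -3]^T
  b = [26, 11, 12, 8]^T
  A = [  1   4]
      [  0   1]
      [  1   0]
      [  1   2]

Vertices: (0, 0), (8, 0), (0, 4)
(8, 0) with z = -48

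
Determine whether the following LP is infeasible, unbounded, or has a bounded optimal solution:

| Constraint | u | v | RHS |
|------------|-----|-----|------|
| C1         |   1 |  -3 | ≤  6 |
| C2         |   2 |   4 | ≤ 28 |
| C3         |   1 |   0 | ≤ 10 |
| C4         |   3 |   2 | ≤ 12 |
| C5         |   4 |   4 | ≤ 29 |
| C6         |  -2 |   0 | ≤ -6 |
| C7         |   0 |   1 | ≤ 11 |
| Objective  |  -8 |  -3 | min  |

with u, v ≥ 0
The point (4, 0) satisfies every constraint, so the LP is feasible; the constraints give u ≤ 10 and v ≤ 11, which with u, v ≥ 0 keep the feasible region inside a bounded box. A feasible, bounded LP attains a finite optimum at a vertex.

Feasible with finite optimum z* = -32 at (4, 0).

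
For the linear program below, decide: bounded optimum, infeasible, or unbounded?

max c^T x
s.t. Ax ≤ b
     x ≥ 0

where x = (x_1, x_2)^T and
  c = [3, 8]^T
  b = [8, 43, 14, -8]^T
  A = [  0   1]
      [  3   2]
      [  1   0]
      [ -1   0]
The point (9, 8) satisfies every constraint, so the LP is feasible; the constraints give x_1 ≤ 14 and x_2 ≤ 8, which with x_1, x_2 ≥ 0 keep the feasible region inside a bounded box. A feasible, bounded LP attains a finite optimum at a vertex.

Bounded optimum: z* = 91 at (9, 8).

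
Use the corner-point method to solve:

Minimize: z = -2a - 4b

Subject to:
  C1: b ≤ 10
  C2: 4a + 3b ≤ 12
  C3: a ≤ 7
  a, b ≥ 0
Each vertex is the intersection of two constraint boundaries that also satisfies all remaining constraints:
  a = 0 and b = 0 → (0, 0)
  4a + 3b = 12 and b = 0 → (3, 0)
  4a + 3b = 12 and a = 0 → (0, 4)

Evaluating z = -2a - 4b at each vertex:
  (0, 0): z = 0
  (3, 0): z = -6
  (0, 4): z = -16

The minimum is at (0, 4) with z = -16.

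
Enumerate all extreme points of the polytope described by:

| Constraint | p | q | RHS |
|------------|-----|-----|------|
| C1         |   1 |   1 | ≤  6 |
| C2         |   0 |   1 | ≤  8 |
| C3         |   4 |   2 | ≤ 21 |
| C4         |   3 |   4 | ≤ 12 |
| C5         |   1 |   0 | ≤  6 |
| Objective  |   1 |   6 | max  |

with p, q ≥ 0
Each vertex is the intersection of two constraint boundaries that also satisfies all remaining constraints:
  p = 0 and q = 0 → (0, 0)
  3p + 4q = 12 and q = 0 → (4, 0)
  3p + 4q = 12 and p = 0 → (0, 3)

Vertices: (0, 0), (4, 0), (0, 3)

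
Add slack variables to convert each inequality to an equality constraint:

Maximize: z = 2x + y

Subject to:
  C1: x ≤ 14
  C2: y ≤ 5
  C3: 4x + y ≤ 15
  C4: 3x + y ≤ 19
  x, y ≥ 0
max z = 2x + y

s.t.
  x + s1 = 14
  y + s2 = 5
  4x + y + s3 = 15
  3x + y + s4 = 19
  x, y, s1, s2, s3, s4 ≥ 0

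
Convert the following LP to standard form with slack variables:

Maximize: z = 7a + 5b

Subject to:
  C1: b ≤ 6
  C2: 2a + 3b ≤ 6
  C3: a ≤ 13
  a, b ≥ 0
max z = 7a + 5b

s.t.
  b + s1 = 6
  2a + 3b + s2 = 6
  a + s3 = 13
  a, b, s1, s2, s3 ≥ 0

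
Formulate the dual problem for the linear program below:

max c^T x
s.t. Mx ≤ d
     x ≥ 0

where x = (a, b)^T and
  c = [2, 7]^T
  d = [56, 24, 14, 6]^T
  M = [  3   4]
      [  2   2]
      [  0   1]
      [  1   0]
Minimize: z = 56y1 + 24y2 + 14y3 + 6y4

Subject to:
  C1: -3y1 - 2y2 - y4 ≤ -2
  C2: -4y1 - 2y2 - y3 ≤ -7
  y1, y2, y3, y4 ≥ 0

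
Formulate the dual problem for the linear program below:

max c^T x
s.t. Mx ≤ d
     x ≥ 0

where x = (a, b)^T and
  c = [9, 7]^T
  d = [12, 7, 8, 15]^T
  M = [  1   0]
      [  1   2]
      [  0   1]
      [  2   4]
Minimize: z = 12y1 + 7y2 + 8y3 + 15y4

Subject to:
  C1: -y1 - y2 - 2y4 ≤ -9
  C2: -2y2 - y3 - 4y4 ≤ -7
  y1, y2, y3, y4 ≥ 0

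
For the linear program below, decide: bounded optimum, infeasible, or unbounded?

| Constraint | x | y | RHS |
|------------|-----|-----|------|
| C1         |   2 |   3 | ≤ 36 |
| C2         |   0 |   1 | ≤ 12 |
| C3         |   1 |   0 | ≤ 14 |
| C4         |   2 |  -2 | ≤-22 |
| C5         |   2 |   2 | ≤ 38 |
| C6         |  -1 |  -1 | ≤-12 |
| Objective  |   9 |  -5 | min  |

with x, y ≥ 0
The point (0, 12) satisfies every constraint, so the LP is feasible; the constraints give x ≤ 14 and y ≤ 12, which with x, y ≥ 0 keep the feasible region inside a bounded box. A feasible, bounded LP attains a finite optimum at a vertex.

Feasible with finite optimum z* = -60 at (0, 12).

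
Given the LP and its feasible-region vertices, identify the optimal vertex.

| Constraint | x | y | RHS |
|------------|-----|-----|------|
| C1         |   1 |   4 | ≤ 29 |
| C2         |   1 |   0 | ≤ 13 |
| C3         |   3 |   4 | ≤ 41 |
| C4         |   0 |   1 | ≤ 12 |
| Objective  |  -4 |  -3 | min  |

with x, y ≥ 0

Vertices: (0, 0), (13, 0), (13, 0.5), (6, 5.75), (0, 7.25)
Evaluating z = -4x - 3y at each vertex:
  (0, 0): z = 0
  (13, 0): z = -52
  (13, 0.5): z = -53.5
  (6, 5.75): z = -41.25
  (0, 7.25): z = -21.75

The smallest value is z = -53.5, attained at (13, 0.5).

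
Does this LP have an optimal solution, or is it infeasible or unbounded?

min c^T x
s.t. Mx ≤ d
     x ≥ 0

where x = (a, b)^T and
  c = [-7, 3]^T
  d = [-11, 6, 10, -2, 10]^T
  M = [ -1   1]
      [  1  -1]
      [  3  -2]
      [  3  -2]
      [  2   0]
One constraint requires a - b ≤ 6, while the constraint -a + b ≤ -11 is equivalent to a - b ≥ 11. Together they would need 11 ≤ a - b ≤ 6, which is impossible since 11 > 6. No point satisfies all constraints.

Infeasible: no point satisfies all constraints simultaneously.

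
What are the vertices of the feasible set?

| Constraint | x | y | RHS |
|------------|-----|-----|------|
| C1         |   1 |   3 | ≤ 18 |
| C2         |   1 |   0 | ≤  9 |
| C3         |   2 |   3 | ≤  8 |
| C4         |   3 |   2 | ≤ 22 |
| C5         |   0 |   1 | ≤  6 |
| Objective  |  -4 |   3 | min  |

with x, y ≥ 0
Each vertex is the intersection of two constraint boundaries that also satisfies all remaining constraints:
  x = 0 and y = 0 → (0, 0)
  2x + 3y = 8 and y = 0 → (4, 0)
  2x + 3y = 8 and x = 0 → (0, 2.667)

Vertices: (0, 0), (4, 0), (0, 2.667)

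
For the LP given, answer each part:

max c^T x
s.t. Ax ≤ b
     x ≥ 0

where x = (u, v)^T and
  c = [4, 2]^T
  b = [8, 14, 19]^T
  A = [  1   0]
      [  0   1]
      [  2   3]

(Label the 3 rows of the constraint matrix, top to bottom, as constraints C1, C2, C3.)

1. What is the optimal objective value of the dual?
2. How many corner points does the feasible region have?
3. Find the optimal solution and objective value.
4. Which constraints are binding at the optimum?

1. 34 (by strong duality, equal to the primal optimum)
2. 4
3. u = 8, v = 1, z = 34
4. C1, C3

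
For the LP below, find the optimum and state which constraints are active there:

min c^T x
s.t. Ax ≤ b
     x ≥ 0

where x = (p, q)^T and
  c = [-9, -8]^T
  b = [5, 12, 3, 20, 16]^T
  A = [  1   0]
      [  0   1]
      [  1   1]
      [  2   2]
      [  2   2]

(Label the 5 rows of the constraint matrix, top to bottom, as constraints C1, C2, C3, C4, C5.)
Optimal: p = 3, q = 0
Slack at optimum:
  C1: slack = 2
  C2: slack = 12
  C3: slack = 0 (binding)
  C4: slack = 14
  C5: slack = 10
  p ≥ 0: p = 3
  q ≥ 0: q = 0 (binding)
Binding constraints: C3, q ≥ 0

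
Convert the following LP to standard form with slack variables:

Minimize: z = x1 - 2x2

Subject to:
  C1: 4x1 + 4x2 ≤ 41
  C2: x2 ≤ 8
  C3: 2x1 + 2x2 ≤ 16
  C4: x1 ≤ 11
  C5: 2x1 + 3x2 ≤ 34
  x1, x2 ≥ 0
min z = x1 - 2x2

s.t.
  4x1 + 4x2 + s1 = 41
  x2 + s2 = 8
  2x1 + 2x2 + s3 = 16
  x1 + s4 = 11
  2x1 + 3x2 + s5 = 34
  x1, x2, s1, s2, s3, s4, s5 ≥ 0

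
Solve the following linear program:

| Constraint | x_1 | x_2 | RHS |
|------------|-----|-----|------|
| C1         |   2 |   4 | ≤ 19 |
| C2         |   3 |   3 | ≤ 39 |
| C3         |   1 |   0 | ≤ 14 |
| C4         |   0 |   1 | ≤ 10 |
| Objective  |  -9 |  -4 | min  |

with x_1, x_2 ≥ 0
Each vertex is the intersection of two constraint boundaries that also satisfies all remaining constraints:
  x_1 = 0 and x_2 = 0 → (0, 0)
  2x_1 + 4x_2 = 19 and x_2 = 0 → (9.5, 0)
  2x_1 + 4x_2 = 19 and x_1 = 0 → (0, 4.75)

Evaluating z = -9x_1 - 4x_2 at each vertex:
  (0, 0): z = 0
  (9.5, 0): z = -85.5
  (0, 4.75): z = -19

The minimum is at (9.5, 0) with z = -85.5.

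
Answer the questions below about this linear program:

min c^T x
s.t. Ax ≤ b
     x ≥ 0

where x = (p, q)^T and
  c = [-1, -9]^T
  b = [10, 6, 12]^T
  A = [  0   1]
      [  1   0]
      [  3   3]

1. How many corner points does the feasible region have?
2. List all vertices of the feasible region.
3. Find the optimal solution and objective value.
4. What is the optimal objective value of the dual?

1. 3
2. (0, 0), (4, 0), (0, 4)
3. p = 0, q = 4, z = -36
4. -36 (by strong duality, equal to the primal optimum)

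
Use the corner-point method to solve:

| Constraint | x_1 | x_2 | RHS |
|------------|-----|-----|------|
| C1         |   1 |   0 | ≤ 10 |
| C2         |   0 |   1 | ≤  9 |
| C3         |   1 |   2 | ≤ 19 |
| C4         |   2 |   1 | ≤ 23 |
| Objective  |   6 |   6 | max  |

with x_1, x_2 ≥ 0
Each vertex is the intersection of two constraint boundaries that also satisfies all remaining constraints:
  x_1 = 0 and x_2 = 0 → (0, 0)
  x_1 = 10 and x_2 = 0 → (10, 0)
  x_1 = 10 and 2x_1 + x_2 = 23 → (10, 3)
  x_1 + 2x_2 = 19 and 2x_1 + x_2 = 23 → (9, 5)
  x_2 = 9 and x_1 + 2x_2 = 19 → (1, 9)
  x_2 = 9 and x_1 = 0 → (0, 9)

Evaluating z = 6x_1 + 6x_2 at each vertex:
  (0, 0): z = 0
  (10, 0): z = 60
  (10, 3): z = 78
  (9, 5): z = 84
  (1, 9): z = 60
  (0, 9): z = 54

The maximum is at (9, 5) with z = 84.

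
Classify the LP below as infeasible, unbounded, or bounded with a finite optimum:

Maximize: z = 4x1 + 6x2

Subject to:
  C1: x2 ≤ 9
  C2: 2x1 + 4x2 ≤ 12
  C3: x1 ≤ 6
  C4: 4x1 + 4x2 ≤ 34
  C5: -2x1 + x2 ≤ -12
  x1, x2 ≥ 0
The point (6, 0) satisfies every constraint, so the LP is feasible; the constraints give x1 ≤ 6 and x2 ≤ 9, which with x1, x2 ≥ 0 keep the feasible region inside a bounded box. A feasible, bounded LP attains a finite optimum at a vertex.

The LP has an optimal solution: (6, 0) with z = 24.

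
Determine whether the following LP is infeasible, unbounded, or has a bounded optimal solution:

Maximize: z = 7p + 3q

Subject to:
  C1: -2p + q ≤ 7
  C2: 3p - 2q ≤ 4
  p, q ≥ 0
Feasible point: (0, 0) satisfies every constraint, so the LP is feasible.
Direction d = (1, 2): for each constraint row a, a·d ≤ 0 —
  (-2)(1) + (1)(2) = 0 ≤ 0
  (3)(1) + (-2)(2) = -1 ≤ 0
and d ≥ 0, so (0, 0) + t·d stays feasible for every t ≥ 0. Along this ray z = 7p + 3q changes by 13 per unit t, so z → +∞.

Unbounded: there is a feasible ray along which z → +∞.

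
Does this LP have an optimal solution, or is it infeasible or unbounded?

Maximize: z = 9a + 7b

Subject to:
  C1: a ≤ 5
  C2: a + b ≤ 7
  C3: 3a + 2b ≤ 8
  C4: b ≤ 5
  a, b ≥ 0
The point (0, 4) satisfies every constraint, so the LP is feasible; the constraints give a ≤ 5 and b ≤ 5, which with a, b ≥ 0 keep the feasible region inside a bounded box. A feasible, bounded LP attains a finite optimum at a vertex.

Evaluating z = 9a + 7b at each vertex:
  (0, 0): z = 0
  (2.667, 0): z = 24
  (0, 4): z = 28

Bounded optimum: z* = 28 at (0, 4).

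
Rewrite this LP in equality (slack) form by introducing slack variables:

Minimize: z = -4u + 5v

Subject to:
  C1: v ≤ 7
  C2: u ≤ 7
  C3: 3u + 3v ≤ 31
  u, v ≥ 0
min z = -4u + 5v

s.t.
  v + s1 = 7
  u + s2 = 7
  3u + 3v + s3 = 31
  u, v, s1, s2, s3 ≥ 0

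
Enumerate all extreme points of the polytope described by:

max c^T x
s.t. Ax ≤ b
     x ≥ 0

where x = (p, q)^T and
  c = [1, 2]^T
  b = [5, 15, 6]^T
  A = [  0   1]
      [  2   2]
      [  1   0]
Each vertex is the intersection of two constraint boundaries that also satisfies all remaining constraints:
  p = 0 and q = 0 → (0, 0)
  p = 6 and q = 0 → (6, 0)
  2p + 2q = 15 and p = 6 → (6, 1.5)
  q = 5 and 2p + 2q = 15 → (2.5, 5)
  q = 5 and p = 0 → (0, 5)

Vertices: (0, 0), (6, 0), (6, 1.5), (2.5, 5), (0, 5)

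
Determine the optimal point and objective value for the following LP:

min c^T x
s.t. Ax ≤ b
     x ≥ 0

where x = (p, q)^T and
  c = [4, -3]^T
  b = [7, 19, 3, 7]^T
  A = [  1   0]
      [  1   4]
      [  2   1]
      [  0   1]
p = 0, q = 3, z = -9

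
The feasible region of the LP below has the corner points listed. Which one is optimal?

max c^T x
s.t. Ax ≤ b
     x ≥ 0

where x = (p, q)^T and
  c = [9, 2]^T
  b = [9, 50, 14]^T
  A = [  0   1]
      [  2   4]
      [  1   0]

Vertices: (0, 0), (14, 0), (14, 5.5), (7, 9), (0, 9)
(14, 5.5) with z = 137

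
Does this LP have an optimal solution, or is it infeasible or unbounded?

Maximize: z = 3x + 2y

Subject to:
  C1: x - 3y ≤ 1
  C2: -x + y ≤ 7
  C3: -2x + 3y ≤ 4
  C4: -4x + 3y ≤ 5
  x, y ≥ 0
Feasible point: (0, 0) satisfies every constraint, so the LP is feasible.
Direction d = (3, 1): for each constraint row a, a·d ≤ 0 —
  (1)(3) + (-3)(1) = 0 ≤ 0
  (-1)(3) + (1)(1) = -2 ≤ 0
  (-2)(3) + (3)(1) = -3 ≤ 0
  (-4)(3) + (3)(1) = -9 ≤ 0
and d ≥ 0, so (0, 0) + t·d stays feasible for every t ≥ 0. Along this ray z = 3x + 2y changes by 11 per unit t, so z → +∞.

The LP is unbounded; z can be made arbitrarily large.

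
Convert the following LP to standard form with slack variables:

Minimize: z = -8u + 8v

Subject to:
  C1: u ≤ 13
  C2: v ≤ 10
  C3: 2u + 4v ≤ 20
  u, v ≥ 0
min z = -8u + 8v

s.t.
  u + s1 = 13
  v + s2 = 10
  2u + 4v + s3 = 20
  u, v, s1, s2, s3 ≥ 0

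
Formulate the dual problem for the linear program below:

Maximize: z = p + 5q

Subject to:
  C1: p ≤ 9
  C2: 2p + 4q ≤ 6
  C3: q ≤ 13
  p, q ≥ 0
Minimize: z = 9y1 + 6y2 + 13y3

Subject to:
  C1: -y1 - 2y2 ≤ -1
  C2: -4y2 - y3 ≤ -5
  y1, y2, y3 ≥ 0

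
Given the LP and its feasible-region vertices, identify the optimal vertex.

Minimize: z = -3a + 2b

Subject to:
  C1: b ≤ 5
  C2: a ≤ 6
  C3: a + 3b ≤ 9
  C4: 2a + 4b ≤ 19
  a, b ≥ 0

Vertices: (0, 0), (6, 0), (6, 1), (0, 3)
Evaluating z = -3a + 2b at each vertex:
  (0, 0): z = 0
  (6, 0): z = -18
  (6, 1): z = -16
  (0, 3): z = 6

The smallest value is z = -18, attained at (6, 0).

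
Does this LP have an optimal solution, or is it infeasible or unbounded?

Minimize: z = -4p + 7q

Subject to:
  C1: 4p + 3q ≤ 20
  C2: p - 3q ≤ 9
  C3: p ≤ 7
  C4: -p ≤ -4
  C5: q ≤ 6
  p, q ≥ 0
The point (5, 0) satisfies every constraint, so the LP is feasible; the constraints give p ≤ 7 and q ≤ 6, which with p, q ≥ 0 keep the feasible region inside a bounded box. A feasible, bounded LP attains a finite optimum at a vertex.

Evaluating z = -4p + 7q at each vertex:
  (4, 0): z = -16
  (5, 0): z = -20
  (4, 1.333): z = -6.667

Bounded optimum: z* = -20 at (5, 0).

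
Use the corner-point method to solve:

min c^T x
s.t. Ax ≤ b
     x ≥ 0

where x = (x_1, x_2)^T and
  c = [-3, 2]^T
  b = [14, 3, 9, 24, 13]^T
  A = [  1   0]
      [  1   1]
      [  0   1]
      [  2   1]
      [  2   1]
x_1 = 3, x_2 = 0, z = -9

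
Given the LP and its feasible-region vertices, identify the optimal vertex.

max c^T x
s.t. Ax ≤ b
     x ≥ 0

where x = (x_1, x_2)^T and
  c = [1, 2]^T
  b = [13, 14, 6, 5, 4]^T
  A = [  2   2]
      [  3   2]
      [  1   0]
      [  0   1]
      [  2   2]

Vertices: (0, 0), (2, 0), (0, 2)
Evaluating z = x_1 + 2x_2 at each vertex:
  (0, 0): z = 0
  (2, 0): z = 2
  (0, 2): z = 4

The largest value is z = 4, attained at (0, 2).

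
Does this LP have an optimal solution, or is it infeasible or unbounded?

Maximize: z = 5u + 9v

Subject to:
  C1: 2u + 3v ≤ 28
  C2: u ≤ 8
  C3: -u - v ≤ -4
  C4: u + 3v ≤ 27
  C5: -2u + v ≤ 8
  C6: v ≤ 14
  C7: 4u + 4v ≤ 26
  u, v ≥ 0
The point (0, 6.5) satisfies every constraint, so the LP is feasible; the constraints give u ≤ 8 and v ≤ 14, which with u, v ≥ 0 keep the feasible region inside a bounded box. A feasible, bounded LP attains a finite optimum at a vertex.

Evaluating z = 5u + 9v at each vertex:
  (4, 0): z = 20
  (6.5, 0): z = 32.5
  (0, 6.5): z = 58.5
  (0, 4): z = 36

Feasible with finite optimum z* = 58.5 at (0, 6.5).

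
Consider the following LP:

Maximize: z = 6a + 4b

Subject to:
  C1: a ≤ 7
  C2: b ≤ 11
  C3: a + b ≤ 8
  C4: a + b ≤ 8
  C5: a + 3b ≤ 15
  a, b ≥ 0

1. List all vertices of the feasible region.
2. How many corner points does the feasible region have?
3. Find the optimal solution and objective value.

1. (0, 0), (7, 0), (7, 1), (4.5, 3.5), (0, 5)
2. 5
3. a = 7, b = 1, z = 46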